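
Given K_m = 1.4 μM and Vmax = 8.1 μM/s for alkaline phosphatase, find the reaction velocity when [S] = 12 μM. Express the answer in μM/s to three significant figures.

7.25 μM/s

v = Vmax·[S]/(Km + [S]) = 8.1 × 12 / (1.4 + 12)
  = 97.20 / 13.40 = 7.25 μM/s.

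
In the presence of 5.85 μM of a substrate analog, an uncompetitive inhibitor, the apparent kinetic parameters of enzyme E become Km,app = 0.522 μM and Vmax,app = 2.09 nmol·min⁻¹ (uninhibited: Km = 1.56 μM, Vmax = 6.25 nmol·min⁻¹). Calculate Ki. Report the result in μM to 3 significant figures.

Uncompetitive: Vmax,app = Vmax/α (and Km,app = Km/α) with α = 1 + [I]/Ki.
α = Vmax/Vmax,app = 6.25/2.09 = 2.990.
Ki = [I]/(α − 1) = 5.85/1.990 = 2.94 μM.

2.94 μM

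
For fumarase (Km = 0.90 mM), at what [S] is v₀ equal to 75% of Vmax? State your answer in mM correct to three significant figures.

v/Vmax = [S]/(Km+[S]) = 0.75, so [S] = Km·0.75/(1 − 0.75) = 0.90 × 3.000.
[S] = 2.70 mM.

2.70 mM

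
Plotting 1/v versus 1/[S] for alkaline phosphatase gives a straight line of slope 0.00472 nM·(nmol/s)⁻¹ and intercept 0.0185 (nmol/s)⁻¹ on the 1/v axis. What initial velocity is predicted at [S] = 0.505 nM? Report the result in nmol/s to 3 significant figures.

The y-intercept is 1/Vmax, so Vmax = 1/0.0185 = 54.1 nmol/s.
The slope is Km/Vmax, so Km = 0.00472 × 54.1 = 0.255 nM.
Then v = 54.1 × 0.505/(0.255 + 0.505) = 35.9 nmol/s.

35.9 nmol/s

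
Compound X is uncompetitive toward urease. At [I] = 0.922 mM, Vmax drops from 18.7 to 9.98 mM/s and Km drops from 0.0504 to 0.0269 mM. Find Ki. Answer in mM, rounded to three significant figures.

Uncompetitive: Vmax,app = Vmax/α (and Km,app = Km/α) with α = 1 + [I]/Ki.
α = Vmax/Vmax,app = 18.7/9.98 = 1.874.
Since α = 1 + [I]/Ki, [I]/Ki = 1.874 − 1 = 0.8737 and Ki = 0.922/0.8737 = 1.06 mM.

1.06 mM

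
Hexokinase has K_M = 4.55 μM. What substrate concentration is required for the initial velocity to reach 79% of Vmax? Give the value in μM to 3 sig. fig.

v/Vmax = [S]/(Km+[S]) = 0.79, so [S] = Km·0.79/(1 − 0.79) = 4.55 × 3.762.
[S] = 17.1 μM.

17.1 μM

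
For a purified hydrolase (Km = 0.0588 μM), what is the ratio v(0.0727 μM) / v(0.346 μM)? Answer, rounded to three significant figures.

0.647

Since Vmax cancels, v₂/v₁ = [S]₂(Km+[S]₁) / [S]₁(Km+[S]₂).
= 0.0727×(0.0588+0.346) / (0.346×(0.0588+0.0727)) = 0.02943/0.04550 = 0.647.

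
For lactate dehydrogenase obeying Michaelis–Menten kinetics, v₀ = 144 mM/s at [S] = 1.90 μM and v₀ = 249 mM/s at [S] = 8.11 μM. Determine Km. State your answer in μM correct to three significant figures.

From v = Vmax[S]/(Km+[S]), each point gives Vmax = v(Km+[S])/[S].
Equating: 144(Km+1.90)/1.90 = 249(Km+8.11)/8.11.
75.79·Km + 144 = 30.70·Km + 249, so (75.79 − 30.70)·Km = 249 − 144.
Km = 105.0/45.09 = 2.33 μM; then Vmax = 144(2.33+1.90)/1.90 = 321 mM/s.

2.33 μM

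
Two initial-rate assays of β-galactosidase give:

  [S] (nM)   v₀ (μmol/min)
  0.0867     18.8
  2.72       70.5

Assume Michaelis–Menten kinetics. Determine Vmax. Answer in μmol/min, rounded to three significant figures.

From v = Vmax[S]/(Km+[S]), each point gives Vmax = v(Km+[S])/[S].
Equating: 18.8(Km+0.0867)/0.0867 = 70.5(Km+2.72)/2.72.
216.8·Km + 18.8 = 25.92·Km + 70.5, so (216.8 − 25.92)·Km = 70.5 − 18.8.
Km = 51.70/190.9 = 0.271 nM; then Vmax = 18.8(0.271+0.0867)/0.0867 = 77.5 μmol/min.

77.5 μmol/min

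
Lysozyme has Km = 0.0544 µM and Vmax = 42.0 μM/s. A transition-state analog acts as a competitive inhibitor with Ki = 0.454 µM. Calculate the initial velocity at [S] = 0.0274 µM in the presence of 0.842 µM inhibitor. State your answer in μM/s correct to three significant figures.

6.30 μM/s

α = 1 + [I]/Ki = 1 + 0.842/0.454 = 2.855.
For a competitive inhibitor, Vmax is unchanged and the apparent Km becomes α·Km: Km,app = 0.155 µM, Vmax,app = 42.0 μM/s.
v = Vmax,app·[S]/(Km,app + [S]) = 42.0 × 0.0274/(0.155 + 0.0274) = 6.30 μM/s.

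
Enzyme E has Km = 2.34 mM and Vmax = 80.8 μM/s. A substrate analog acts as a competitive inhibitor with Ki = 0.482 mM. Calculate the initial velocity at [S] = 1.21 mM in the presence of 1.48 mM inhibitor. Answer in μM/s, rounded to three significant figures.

With α = 1 + [I]/Ki = 1 + 1.48/0.482 = 4.071, the competitive rate law is v = Vmax[S] / (αKm + [S]).
v = 80.8×1.21 / (4.071×2.34 + 1.21) = 97.77/10.74 = 9.11 μM/s.

9.11 μM/s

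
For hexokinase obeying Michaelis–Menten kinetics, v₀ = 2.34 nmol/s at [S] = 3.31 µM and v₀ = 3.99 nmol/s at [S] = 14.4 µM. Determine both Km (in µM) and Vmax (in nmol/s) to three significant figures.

In reciprocal form, 1/v = (Km/Vmax)·(1/[S]) + 1/Vmax. The two points give (1/[S], 1/v) = (0.3021, 0.4274) and (0.06944, 0.2506).
Slope = (0.4274 − 0.2506)/(0.3021 − 0.06944) = 0.7595; intercept = 0.4274 − 0.7595×0.3021 = 0.1979.
Vmax = 1/intercept = 5.05 nmol/s; Km = slope × Vmax = 0.7595 × 5.05 = 3.84 µM.

Km = 3.84 µM; Vmax = 5.05 nmol/s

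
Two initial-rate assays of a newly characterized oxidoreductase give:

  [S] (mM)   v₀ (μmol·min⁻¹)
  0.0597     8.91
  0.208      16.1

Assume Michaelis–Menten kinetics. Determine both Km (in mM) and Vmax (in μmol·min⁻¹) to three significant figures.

Km = 0.100 mM; Vmax = 23.8 μmol·min⁻¹

In reciprocal form, 1/v = (Km/Vmax)·(1/[S]) + 1/Vmax. The two points give (1/[S], 1/v) = (16.75, 0.1122) and (4.808, 0.06211).
Slope = (0.1122 − 0.06211)/(16.75 − 4.808) = 0.004197; intercept = 0.1122 − 0.004197×16.75 = 0.04193.
Vmax = 1/intercept = 23.8 μmol·min⁻¹; Km = slope × Vmax = 0.004197 × 23.8 = 0.100 mM.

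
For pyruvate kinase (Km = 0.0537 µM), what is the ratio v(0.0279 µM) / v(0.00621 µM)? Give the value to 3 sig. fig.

3.30

The fractional saturations are [S]/(Km+[S]) = 0.00621/0.05991 = 0.1037 and 0.0279/0.08160 = 0.3419.
v₂/v₁ is just their ratio: 0.3419/0.1037 = 3.30.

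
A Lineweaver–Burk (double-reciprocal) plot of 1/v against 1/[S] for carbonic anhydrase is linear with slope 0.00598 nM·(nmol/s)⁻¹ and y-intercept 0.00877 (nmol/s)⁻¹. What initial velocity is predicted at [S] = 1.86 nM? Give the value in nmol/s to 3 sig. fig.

The y-intercept is 1/Vmax, so Vmax = 1/0.00877 = 114 nmol/s.
The slope is Km/Vmax, so Km = 0.00598 × 114 = 0.682 nM.
Then v = 114 × 1.86/(0.682 + 1.86) = 83.4 nmol/s.

83.4 nmol/s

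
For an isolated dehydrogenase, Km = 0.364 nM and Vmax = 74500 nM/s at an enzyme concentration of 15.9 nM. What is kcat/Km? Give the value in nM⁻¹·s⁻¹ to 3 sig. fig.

kcat = Vmax/[E]total = 74500/15.9 = 4690 s⁻¹.
kcat/Km = 4690/0.364 = 12900 nM⁻¹·s⁻¹.

12900 nM⁻¹·s⁻¹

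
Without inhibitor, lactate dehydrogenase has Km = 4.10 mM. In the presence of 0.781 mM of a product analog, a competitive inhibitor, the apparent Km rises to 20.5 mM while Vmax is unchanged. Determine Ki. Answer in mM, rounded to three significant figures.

Competitive: Km,app = α·Km with α = 1 + [I]/Ki.
α = Km,app/Km = 20.5/4.10 = 5.000.
Since α = 1 + [I]/Ki, [I]/Ki = 5.000 − 1 = 4.000 and Ki = 0.781/4.000 = 0.195 mM.

0.195 mM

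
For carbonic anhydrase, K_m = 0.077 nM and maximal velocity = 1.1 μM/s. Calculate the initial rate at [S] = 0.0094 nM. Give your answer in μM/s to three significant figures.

0.120 μM/s

[S]/(Km+[S]) = 0.0094/0.08640 = 0.1088, the fractional saturation.
v = 0.1088 × Vmax = 0.1088 × 1.1 = 0.120 μM/s.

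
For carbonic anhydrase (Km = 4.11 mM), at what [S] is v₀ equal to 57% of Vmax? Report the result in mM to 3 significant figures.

5.45 mM

v/Vmax = [S]/(Km+[S]) = 0.57, so [S] = Km·0.57/(1 − 0.57) = 4.11 × 1.326.
[S] = 5.45 mM.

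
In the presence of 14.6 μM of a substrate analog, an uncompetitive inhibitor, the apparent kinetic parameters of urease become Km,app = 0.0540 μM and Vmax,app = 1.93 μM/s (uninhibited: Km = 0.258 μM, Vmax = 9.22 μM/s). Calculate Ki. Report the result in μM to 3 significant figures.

3.87 μM

Uncompetitive: Vmax,app = Vmax/α (and Km,app = Km/α) with α = 1 + [I]/Ki.
α = Vmax/Vmax,app = 9.22/1.93 = 4.777.
Since α = 1 + [I]/Ki, [I]/Ki = 4.777 − 1 = 3.777 and Ki = 14.6/3.777 = 3.87 μM.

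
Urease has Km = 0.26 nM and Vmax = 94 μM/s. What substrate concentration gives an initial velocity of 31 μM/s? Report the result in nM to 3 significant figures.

0.128 nM

Rearranging v = Vmax[S]/(Km+[S]) gives [S] = Km·v/(Vmax − v).
[S] = 0.26 × 31 / (94 − 31) = 8.060/63.00 = 0.128 nM.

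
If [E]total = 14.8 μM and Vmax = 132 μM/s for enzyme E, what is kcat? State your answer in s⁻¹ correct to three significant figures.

8.92 s⁻¹

kcat = Vmax/[E]total = 132 μM/s / 14.8 μM = 8.92 s⁻¹.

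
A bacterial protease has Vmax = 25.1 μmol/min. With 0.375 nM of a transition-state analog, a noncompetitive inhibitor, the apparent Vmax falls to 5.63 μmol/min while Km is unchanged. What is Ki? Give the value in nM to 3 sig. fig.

0.108 nM

Noncompetitive: Vmax,app = Vmax/α with α = 1 + [I]/Ki.
α = Vmax/Vmax,app = 25.1/5.63 = 4.458.
Ki = [I]/(α − 1) = 0.375/3.458 = 0.108 nM.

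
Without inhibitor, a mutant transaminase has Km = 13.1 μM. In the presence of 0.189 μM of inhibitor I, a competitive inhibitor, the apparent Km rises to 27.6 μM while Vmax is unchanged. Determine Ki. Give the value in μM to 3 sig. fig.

Competitive: Km,app = α·Km with α = 1 + [I]/Ki.
α = Km,app/Km = 27.6/13.1 = 2.107.
Since α = 1 + [I]/Ki, [I]/Ki = 2.107 − 1 = 1.107 and Ki = 0.189/1.107 = 0.171 μM.

0.171 μM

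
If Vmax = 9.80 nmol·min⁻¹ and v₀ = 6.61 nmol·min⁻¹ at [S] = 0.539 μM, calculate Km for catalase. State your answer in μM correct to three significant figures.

v/Vmax = 6.61/9.80 = 0.6745 = [S]/(Km+[S]).
So Km + [S] = [S]/0.6745 = 0.7991 μM, giving Km = 0.7991 − 0.539 = 0.260 μM.

0.260 μM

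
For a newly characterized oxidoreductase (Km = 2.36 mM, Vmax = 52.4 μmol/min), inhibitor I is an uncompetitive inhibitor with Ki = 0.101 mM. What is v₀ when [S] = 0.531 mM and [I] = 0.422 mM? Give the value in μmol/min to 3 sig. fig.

α = 1 + [I]/Ki = 1 + 0.422/0.101 = 5.178.
For an uncompetitive inhibitor, both parameters are divided by α, giving Vmax/α and Km/α: Km,app = 0.456 mM, Vmax,app = 10.1 μmol/min.
v = Vmax,app·[S]/(Km,app + [S]) = 10.1 × 0.531/(0.456 + 0.531) = 5.45 μmol/min.

5.45 μmol/min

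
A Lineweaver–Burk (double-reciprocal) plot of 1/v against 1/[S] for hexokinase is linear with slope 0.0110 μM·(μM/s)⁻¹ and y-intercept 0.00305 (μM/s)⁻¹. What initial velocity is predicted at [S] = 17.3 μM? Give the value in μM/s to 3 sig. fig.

271 μM/s

The y-intercept is 1/Vmax, so Vmax = 1/0.00305 = 328 μM/s.
The slope is Km/Vmax, so Km = 0.0110 × 328 = 3.61 μM.
Then v = 328 × 17.3/(3.61 + 17.3) = 271 μM/s.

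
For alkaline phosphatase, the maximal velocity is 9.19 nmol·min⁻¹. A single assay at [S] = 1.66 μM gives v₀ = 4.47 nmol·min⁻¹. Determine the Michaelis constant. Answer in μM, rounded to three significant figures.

1.75 μM

v/Vmax = 4.47/9.19 = 0.4864 = [S]/(Km+[S]).
So Km + [S] = [S]/0.4864 = 3.413 μM, giving Km = 3.413 − 1.66 = 1.75 μM.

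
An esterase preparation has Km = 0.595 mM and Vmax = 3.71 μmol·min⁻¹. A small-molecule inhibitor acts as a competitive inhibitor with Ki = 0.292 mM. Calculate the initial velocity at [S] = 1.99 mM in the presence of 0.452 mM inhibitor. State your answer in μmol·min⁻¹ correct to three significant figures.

2.11 μmol·min⁻¹

α = 1 + [I]/Ki = 1 + 0.452/0.292 = 2.548.
For a competitive inhibitor, Vmax is unchanged and the apparent Km becomes α·Km: Km,app = 1.52 mM, Vmax,app = 3.71 μmol·min⁻¹.
v = Vmax,app·[S]/(Km,app + [S]) = 3.71 × 1.99/(1.52 + 1.99) = 2.11 μmol·min⁻¹.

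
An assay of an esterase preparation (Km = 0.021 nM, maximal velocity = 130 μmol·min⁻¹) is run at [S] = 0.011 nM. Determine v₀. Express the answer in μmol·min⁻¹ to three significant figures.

v = Vmax·[S]/(Km + [S]) = 130 × 0.011 / (0.021 + 0.011)
  = 1.430 / 0.03200 = 44.7 μmol·min⁻¹.

44.7 μmol·min⁻¹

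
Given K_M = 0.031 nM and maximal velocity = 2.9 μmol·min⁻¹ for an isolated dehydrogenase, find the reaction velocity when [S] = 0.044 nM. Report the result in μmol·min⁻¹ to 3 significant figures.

1.70 μmol·min⁻¹

[S]/(Km+[S]) = 0.044/0.07500 = 0.5867, the fractional saturation.
v = 0.5867 × Vmax = 0.5867 × 2.9 = 1.70 μmol·min⁻¹.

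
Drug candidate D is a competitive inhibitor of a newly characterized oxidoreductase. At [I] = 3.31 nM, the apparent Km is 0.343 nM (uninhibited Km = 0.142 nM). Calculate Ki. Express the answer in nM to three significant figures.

2.34 nM

Competitive: Km,app = α·Km with α = 1 + [I]/Ki.
α = Km,app/Km = 0.343/0.142 = 2.415.
Since α = 1 + [I]/Ki, [I]/Ki = 2.415 − 1 = 1.415 and Ki = 3.31/1.415 = 2.34 nM.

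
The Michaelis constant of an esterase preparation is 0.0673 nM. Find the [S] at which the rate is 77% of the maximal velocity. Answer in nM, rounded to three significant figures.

0.225 nM

v/Vmax = [S]/(Km+[S]) = 0.77, so [S] = Km·0.77/(1 − 0.77) = 0.0673 × 3.348.
[S] = 0.225 nM.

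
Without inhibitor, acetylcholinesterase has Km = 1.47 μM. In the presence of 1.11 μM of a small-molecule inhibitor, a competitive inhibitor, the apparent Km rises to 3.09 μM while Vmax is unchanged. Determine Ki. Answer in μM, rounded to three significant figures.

Competitive: Km,app = α·Km with α = 1 + [I]/Ki.
α = Km,app/Km = 3.09/1.47 = 2.102.
Since α = 1 + [I]/Ki, [I]/Ki = 2.102 − 1 = 1.102 and Ki = 1.11/1.102 = 1.01 μM.

1.01 μM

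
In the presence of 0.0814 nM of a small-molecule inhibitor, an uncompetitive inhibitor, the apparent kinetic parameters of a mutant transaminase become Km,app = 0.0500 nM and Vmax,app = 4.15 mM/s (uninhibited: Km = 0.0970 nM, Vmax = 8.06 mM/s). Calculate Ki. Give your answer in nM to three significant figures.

0.0864 nM

Uncompetitive: Vmax,app = Vmax/α (and Km,app = Km/α) with α = 1 + [I]/Ki.
α = Vmax/Vmax,app = 8.06/4.15 = 1.942.
Ki = [I]/(α − 1) = 0.0814/0.9422 = 0.0864 nM.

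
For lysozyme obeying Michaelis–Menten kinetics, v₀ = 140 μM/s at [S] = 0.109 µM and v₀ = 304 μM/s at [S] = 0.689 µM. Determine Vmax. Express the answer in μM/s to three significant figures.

390 μM/s

In reciprocal form, 1/v = (Km/Vmax)·(1/[S]) + 1/Vmax. The two points give (1/[S], 1/v) = (9.174, 0.007143) and (1.451, 0.003289).
Slope = (0.007143 − 0.003289)/(9.174 − 1.451) = 0.0004990; intercept = 0.007143 − 0.0004990×9.174 = 0.002565.
Vmax = 1/intercept = 390 μM/s; Km = slope × Vmax = 0.0004990 × 390 = 0.195 µM.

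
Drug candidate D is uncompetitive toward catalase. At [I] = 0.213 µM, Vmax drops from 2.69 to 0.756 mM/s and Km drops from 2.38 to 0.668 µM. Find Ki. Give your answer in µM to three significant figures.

Uncompetitive: Vmax,app = Vmax/α (and Km,app = Km/α) with α = 1 + [I]/Ki.
α = Vmax/Vmax,app = 2.69/0.756 = 3.558.
Since α = 1 + [I]/Ki, [I]/Ki = 3.558 − 1 = 2.558 and Ki = 0.213/2.558 = 0.0833 µM.

0.0833 µM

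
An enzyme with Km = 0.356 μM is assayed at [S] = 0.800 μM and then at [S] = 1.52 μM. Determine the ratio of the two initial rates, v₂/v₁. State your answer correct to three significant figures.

Since Vmax cancels, v₂/v₁ = [S]₂(Km+[S]₁) / [S]₁(Km+[S]₂).
= 1.52×(0.356+0.800) / (0.800×(0.356+1.52)) = 1.757/1.501 = 1.17.

1.17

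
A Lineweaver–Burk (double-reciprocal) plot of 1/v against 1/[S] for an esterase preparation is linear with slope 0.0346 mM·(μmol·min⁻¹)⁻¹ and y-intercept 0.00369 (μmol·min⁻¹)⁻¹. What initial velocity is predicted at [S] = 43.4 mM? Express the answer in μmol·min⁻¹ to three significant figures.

The y-intercept is 1/Vmax, so Vmax = 1/0.00369 = 271 μmol·min⁻¹.
The slope is Km/Vmax, so Km = 0.0346 × 271 = 9.38 mM.
Then v = 271 × 43.4/(9.38 + 43.4) = 223 μmol·min⁻¹.

223 μmol·min⁻¹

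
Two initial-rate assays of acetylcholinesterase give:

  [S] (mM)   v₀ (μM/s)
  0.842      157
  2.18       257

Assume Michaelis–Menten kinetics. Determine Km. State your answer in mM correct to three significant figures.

1.46 mM

From v = Vmax[S]/(Km+[S]), each point gives Vmax = v(Km+[S])/[S].
Equating: 157(Km+0.842)/0.842 = 257(Km+2.18)/2.18.
186.5·Km + 157 = 117.9·Km + 257, so (186.5 − 117.9)·Km = 257 − 157.
Km = 100.0/68.57 = 1.46 mM; then Vmax = 157(1.46+0.842)/0.842 = 429 μM/s.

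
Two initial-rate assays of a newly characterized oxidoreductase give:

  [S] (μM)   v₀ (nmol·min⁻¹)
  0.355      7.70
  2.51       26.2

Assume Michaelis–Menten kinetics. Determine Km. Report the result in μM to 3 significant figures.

1.64 μM

From v = Vmax[S]/(Km+[S]), each point gives Vmax = v(Km+[S])/[S].
Equating: 7.70(Km+0.355)/0.355 = 26.2(Km+2.51)/2.51.
21.69·Km + 7.70 = 10.44·Km + 26.2, so (21.69 − 10.44)·Km = 26.2 − 7.70.
Km = 18.50/11.25 = 1.64 μM; then Vmax = 7.70(1.64+0.355)/0.355 = 43.4 nmol·min⁻¹.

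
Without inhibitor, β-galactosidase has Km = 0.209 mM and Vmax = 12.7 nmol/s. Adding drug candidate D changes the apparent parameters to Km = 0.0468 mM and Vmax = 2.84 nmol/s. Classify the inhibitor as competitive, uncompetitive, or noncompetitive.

uncompetitive

Both Km and Vmax decrease by the same factor (~4.47-fold) — characteristic of uncompetitive inhibition.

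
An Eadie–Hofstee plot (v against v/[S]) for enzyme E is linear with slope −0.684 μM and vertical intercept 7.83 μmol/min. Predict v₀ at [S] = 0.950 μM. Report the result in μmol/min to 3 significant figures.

4.55 μmol/min

In the Eadie–Hofstee form v = Vmax − Km·(v/[S]), the slope is −Km and the intercept is Vmax, so Km = 0.684 μM and Vmax = 7.83 μmol/min.
v = 7.83 × 0.950/(0.684 + 0.950) = 4.55 μmol/min.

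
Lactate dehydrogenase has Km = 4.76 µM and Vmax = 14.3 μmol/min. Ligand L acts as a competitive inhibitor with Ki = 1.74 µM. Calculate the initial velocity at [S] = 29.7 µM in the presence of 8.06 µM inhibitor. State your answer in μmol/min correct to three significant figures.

With α = 1 + [I]/Ki = 1 + 8.06/1.74 = 5.632, the competitive rate law is v = Vmax[S] / (αKm + [S]).
v = 14.3×29.7 / (5.632×4.76 + 29.7) = 424.7/56.51 = 7.52 μmol/min.

7.52 μmol/min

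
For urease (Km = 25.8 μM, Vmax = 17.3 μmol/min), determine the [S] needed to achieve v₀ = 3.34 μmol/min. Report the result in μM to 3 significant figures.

6.17 μM

Rearranging v = Vmax[S]/(Km+[S]) gives [S] = Km·v/(Vmax − v).
[S] = 25.8 × 3.34 / (17.3 − 3.34) = 86.17/13.96 = 6.17 μM.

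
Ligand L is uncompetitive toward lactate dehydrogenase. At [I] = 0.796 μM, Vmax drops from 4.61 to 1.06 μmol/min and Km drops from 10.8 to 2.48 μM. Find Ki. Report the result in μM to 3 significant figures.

0.238 μM

Uncompetitive: Vmax,app = Vmax/α (and Km,app = Km/α) with α = 1 + [I]/Ki.
α = Vmax/Vmax,app = 4.61/1.06 = 4.349.
Since α = 1 + [I]/Ki, [I]/Ki = 4.349 − 1 = 3.349 and Ki = 0.796/3.349 = 0.238 μM.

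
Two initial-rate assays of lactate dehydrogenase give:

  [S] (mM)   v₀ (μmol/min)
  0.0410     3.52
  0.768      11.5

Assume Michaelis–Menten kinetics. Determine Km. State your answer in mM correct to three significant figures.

0.113 mM

From v = Vmax[S]/(Km+[S]), each point gives Vmax = v(Km+[S])/[S].
Equating: 3.52(Km+0.0410)/0.0410 = 11.5(Km+0.768)/0.768.
85.85·Km + 3.52 = 14.97·Km + 11.5, so (85.85 − 14.97)·Km = 11.5 − 3.52.
Km = 7.980/70.88 = 0.113 mM; then Vmax = 3.52(0.113+0.0410)/0.0410 = 13.2 μmol/min.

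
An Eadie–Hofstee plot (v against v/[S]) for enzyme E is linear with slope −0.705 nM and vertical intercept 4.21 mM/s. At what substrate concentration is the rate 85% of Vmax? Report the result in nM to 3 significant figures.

The Eadie–Hofstee slope gives Km = 0.705 nM (slope = −Km).
v/Vmax = [S]/(Km+[S]) = 0.85 ⇒ [S] = Km·0.85/(1−0.85) = 0.705 × 5.667 = 3.99 nM.

3.99 nM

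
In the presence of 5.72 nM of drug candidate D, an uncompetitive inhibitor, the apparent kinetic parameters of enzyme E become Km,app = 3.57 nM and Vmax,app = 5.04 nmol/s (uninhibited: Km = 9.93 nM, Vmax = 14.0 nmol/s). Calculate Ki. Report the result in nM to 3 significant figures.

3.22 nM

Uncompetitive: Vmax,app = Vmax/α (and Km,app = Km/α) with α = 1 + [I]/Ki.
α = Vmax/Vmax,app = 14.0/5.04 = 2.778.
Since α = 1 + [I]/Ki, [I]/Ki = 2.778 − 1 = 1.778 and Ki = 5.72/1.778 = 3.22 nM.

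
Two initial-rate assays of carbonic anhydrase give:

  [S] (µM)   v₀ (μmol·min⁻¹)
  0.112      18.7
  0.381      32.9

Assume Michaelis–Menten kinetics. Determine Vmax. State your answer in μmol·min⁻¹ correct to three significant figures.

48.1 μmol·min⁻¹

In reciprocal form, 1/v = (Km/Vmax)·(1/[S]) + 1/Vmax. The two points give (1/[S], 1/v) = (8.929, 0.05348) and (2.625, 0.03040).
Slope = (0.05348 − 0.03040)/(8.929 − 2.625) = 0.003661; intercept = 0.05348 − 0.003661×8.929 = 0.02079.
Vmax = 1/intercept = 48.1 μmol·min⁻¹; Km = slope × Vmax = 0.003661 × 48.1 = 0.176 µM.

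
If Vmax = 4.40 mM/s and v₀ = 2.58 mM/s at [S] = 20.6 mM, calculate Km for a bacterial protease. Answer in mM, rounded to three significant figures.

From v = Vmax[S]/(Km+[S]), Km = [S](Vmax − v)/v.
Km = 20.6 × (4.40 − 2.58) / 2.58 = 37.49/2.58 = 14.5 mM.

14.5 mM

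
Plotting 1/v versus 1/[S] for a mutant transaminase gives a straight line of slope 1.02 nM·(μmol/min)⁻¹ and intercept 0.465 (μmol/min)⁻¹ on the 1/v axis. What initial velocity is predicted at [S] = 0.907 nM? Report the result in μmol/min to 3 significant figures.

The y-intercept is 1/Vmax, so Vmax = 1/0.465 = 2.15 μmol/min.
The slope is Km/Vmax, so Km = 1.02 × 2.15 = 2.19 nM.
Then v = 2.15 × 0.907/(2.19 + 0.907) = 0.629 μmol/min.

0.629 μmol/min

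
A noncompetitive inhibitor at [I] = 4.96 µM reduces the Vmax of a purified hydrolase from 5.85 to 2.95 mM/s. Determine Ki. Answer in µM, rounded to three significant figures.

Noncompetitive: Vmax,app = Vmax/α with α = 1 + [I]/Ki.
α = Vmax/Vmax,app = 5.85/2.95 = 1.983.
Ki = [I]/(α − 1) = 4.96/0.9831 = 5.05 µM.

5.05 µM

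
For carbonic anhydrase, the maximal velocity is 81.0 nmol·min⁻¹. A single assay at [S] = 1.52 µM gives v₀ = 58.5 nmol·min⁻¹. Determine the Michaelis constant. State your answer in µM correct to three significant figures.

0.585 µM

From v = Vmax[S]/(Km+[S]), Km = [S](Vmax − v)/v.
Km = 1.52 × (81.0 − 58.5) / 58.5 = 34.20/58.5 = 0.585 µM.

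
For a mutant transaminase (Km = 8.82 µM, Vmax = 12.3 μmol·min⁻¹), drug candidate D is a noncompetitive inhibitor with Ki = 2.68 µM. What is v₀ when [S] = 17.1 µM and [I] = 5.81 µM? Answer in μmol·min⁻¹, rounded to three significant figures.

With α = 1 + [I]/Ki = 1 + 5.81/2.68 = 3.168, the noncompetitive rate law is v = (Vmax/α)·[S] / (Km + [S]).
v = (12.3/3.168)×17.1 / (8.82 + 17.1) = 66.39/25.92 = 2.56 μmol·min⁻¹.

2.56 μmol·min⁻¹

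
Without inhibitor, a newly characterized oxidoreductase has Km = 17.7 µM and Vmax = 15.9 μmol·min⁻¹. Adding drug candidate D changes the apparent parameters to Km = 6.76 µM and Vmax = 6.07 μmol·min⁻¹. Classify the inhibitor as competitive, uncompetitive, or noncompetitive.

uncompetitive

Both Km and Vmax decrease by the same factor (~2.62-fold) — characteristic of uncompetitive inhibition.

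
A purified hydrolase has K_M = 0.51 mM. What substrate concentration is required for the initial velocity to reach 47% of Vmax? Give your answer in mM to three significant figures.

v/Vmax = [S]/(Km+[S]) = 0.47, so [S] = Km·0.47/(1 − 0.47) = 0.51 × 0.8868.
[S] = 0.452 mM.

0.452 mM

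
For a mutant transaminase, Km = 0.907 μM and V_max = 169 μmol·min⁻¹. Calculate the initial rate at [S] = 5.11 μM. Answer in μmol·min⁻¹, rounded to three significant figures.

[S]/(Km+[S]) = 5.11/6.017 = 0.8493, the fractional saturation.
v = 0.8493 × Vmax = 0.8493 × 169 = 144 μmol·min⁻¹.

144 μmol·min⁻¹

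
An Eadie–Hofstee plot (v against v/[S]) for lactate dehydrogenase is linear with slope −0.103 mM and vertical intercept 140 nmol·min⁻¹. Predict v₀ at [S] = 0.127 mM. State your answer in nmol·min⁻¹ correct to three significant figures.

In the Eadie–Hofstee form v = Vmax − Km·(v/[S]), the slope is −Km and the intercept is Vmax, so Km = 0.103 mM and Vmax = 140 nmol·min⁻¹.
v = 140 × 0.127/(0.103 + 0.127) = 77.3 nmol·min⁻¹.

77.3 nmol·min⁻¹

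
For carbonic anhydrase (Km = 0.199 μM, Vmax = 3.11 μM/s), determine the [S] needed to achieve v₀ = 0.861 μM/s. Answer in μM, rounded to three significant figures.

0.0762 μM

The required fractional saturation is v/Vmax = 0.861/3.11 = 0.2768.
Then [S]/(Km+[S]) = 0.2768 ⇒ [S] = 0.199 × 0.2768/(1 − 0.2768) = 0.0762 μM.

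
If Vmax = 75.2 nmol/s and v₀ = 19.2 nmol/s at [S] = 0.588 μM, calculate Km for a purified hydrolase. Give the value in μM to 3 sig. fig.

v/Vmax = 19.2/75.2 = 0.2553 = [S]/(Km+[S]).
So Km + [S] = [S]/0.2553 = 2.303 μM, giving Km = 2.303 − 0.588 = 1.72 μM.

1.72 μM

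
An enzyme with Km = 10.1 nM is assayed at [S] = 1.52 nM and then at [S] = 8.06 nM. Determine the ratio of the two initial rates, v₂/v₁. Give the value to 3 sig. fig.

3.39

The fractional saturations are [S]/(Km+[S]) = 1.52/11.62 = 0.1308 and 8.06/18.16 = 0.4438.
v₂/v₁ is just their ratio: 0.4438/0.1308 = 3.39.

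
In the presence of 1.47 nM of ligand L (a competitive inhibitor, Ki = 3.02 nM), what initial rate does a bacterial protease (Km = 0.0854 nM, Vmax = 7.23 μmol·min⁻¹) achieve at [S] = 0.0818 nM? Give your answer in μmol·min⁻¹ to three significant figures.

2.83 μmol·min⁻¹

With α = 1 + [I]/Ki = 1 + 1.47/3.02 = 1.487, the competitive rate law is v = Vmax[S] / (αKm + [S]).
v = 7.23×0.0818 / (1.487×0.0854 + 0.0818) = 0.5914/0.2088 = 2.83 μmol·min⁻¹.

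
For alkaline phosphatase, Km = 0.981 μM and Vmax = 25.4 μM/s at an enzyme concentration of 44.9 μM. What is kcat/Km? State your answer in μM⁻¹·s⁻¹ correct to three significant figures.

kcat = Vmax/[E]total = 25.4/44.9 = 0.566 s⁻¹.
kcat/Km = 0.566/0.981 = 0.577 μM⁻¹·s⁻¹.

0.577 μM⁻¹·s⁻¹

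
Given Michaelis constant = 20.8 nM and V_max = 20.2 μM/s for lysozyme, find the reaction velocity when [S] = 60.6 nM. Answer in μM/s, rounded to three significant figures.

15.0 μM/s

v = Vmax·[S]/(Km + [S]) = 20.2 × 60.6 / (20.8 + 60.6)
  = 1224 / 81.40 = 15.0 μM/s.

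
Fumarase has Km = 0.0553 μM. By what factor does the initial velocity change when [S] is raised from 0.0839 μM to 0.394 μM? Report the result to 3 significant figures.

1.45

Since Vmax cancels, v₂/v₁ = [S]₂(Km+[S]₁) / [S]₁(Km+[S]₂).
= 0.394×(0.0553+0.0839) / (0.0839×(0.0553+0.394)) = 0.05484/0.03770 = 1.45.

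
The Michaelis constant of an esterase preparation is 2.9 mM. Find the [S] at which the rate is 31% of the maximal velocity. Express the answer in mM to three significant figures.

1.30 mM

v/Vmax = [S]/(Km+[S]) = 0.31, so [S] = Km·0.31/(1 − 0.31) = 2.9 × 0.4493.
[S] = 1.30 mM.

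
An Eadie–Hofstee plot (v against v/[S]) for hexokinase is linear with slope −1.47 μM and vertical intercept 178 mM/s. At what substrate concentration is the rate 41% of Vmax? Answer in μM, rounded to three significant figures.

1.02 μM

The Eadie–Hofstee slope gives Km = 1.47 μM (slope = −Km).
v/Vmax = [S]/(Km+[S]) = 0.41 ⇒ [S] = Km·0.41/(1−0.41) = 1.47 × 0.6949 = 1.02 μM.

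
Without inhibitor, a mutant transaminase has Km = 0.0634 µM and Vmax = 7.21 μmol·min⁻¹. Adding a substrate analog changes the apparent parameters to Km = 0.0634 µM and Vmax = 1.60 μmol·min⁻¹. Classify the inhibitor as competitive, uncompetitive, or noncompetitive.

noncompetitive

Vmax decreases (7.21 → 1.60 μmol·min⁻¹) while Km is unchanged — pure noncompetitive inhibition.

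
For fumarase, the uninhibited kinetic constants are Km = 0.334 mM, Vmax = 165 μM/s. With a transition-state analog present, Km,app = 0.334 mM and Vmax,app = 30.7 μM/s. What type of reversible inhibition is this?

noncompetitive

Vmax decreases (165 → 30.7 μM/s) while Km is unchanged — pure noncompetitive inhibition.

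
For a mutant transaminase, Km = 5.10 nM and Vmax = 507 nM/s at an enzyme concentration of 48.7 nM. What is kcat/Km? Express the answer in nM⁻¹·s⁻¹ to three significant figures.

kcat = Vmax/[E]total = 507/48.7 = 10.4 s⁻¹.
kcat/Km = 10.4/5.10 = 2.04 nM⁻¹·s⁻¹.

2.04 nM⁻¹·s⁻¹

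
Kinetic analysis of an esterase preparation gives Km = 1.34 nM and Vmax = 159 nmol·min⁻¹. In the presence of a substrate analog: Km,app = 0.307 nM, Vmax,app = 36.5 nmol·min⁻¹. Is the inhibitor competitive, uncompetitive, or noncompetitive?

uncompetitive

Both Km and Vmax decrease by the same factor (~4.36-fold) — characteristic of uncompetitive inhibition.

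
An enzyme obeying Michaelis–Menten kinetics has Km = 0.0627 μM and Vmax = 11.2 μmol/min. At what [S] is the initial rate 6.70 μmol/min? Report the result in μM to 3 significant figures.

0.0934 μM

The required fractional saturation is v/Vmax = 6.70/11.2 = 0.5982.
Then [S]/(Km+[S]) = 0.5982 ⇒ [S] = 0.0627 × 0.5982/(1 − 0.5982) = 0.0934 μM.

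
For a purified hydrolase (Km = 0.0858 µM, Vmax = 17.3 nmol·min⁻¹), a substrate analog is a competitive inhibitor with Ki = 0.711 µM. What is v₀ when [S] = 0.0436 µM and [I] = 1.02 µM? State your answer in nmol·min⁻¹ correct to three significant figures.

2.99 nmol·min⁻¹

α = 1 + [I]/Ki = 1 + 1.02/0.711 = 2.435.
For a competitive inhibitor, Vmax is unchanged and the apparent Km becomes α·Km: Km,app = 0.209 µM, Vmax,app = 17.3 nmol·min⁻¹.
v = Vmax,app·[S]/(Km,app + [S]) = 17.3 × 0.0436/(0.209 + 0.0436) = 2.99 nmol·min⁻¹.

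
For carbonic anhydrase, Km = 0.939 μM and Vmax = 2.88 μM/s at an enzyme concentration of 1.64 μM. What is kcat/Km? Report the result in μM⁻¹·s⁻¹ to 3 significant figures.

kcat = Vmax/[E]total = 2.88/1.64 = 1.76 s⁻¹.
kcat/Km = 1.76/0.939 = 1.87 μM⁻¹·s⁻¹.

1.87 μM⁻¹·s⁻¹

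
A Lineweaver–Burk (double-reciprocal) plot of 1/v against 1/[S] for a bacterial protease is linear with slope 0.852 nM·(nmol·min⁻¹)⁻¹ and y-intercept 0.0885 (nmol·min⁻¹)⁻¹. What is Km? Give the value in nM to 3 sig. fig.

y-intercept = 1/Vmax ⇒ Vmax = 11.3 nmol·min⁻¹; slope = Km/Vmax ⇒ Km = slope × Vmax.
Km = 0.852 × 11.3 = 9.63 nM.

9.63 nM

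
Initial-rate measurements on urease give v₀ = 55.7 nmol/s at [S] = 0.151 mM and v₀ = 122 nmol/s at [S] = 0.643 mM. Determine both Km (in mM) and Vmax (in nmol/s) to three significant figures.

Km = 0.370 mM; Vmax = 192 nmol/s

From v = Vmax[S]/(Km+[S]), each point gives Vmax = v(Km+[S])/[S].
Equating: 55.7(Km+0.151)/0.151 = 122(Km+0.643)/0.643.
368.9·Km + 55.7 = 189.7·Km + 122, so (368.9 − 189.7)·Km = 122 − 55.7.
Km = 66.30/179.1 = 0.370 mM; then Vmax = 55.7(0.370+0.151)/0.151 = 192 nmol/s.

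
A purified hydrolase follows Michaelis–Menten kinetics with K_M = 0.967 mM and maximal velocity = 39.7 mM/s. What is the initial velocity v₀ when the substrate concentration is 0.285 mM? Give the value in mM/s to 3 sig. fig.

9.04 mM/s

[S]/(Km+[S]) = 0.285/1.252 = 0.2276, the fractional saturation.
v = 0.2276 × Vmax = 0.2276 × 39.7 = 9.04 mM/s.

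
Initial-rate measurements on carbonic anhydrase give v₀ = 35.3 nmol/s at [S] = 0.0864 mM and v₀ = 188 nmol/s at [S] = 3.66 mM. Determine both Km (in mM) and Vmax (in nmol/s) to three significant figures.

From v = Vmax[S]/(Km+[S]), each point gives Vmax = v(Km+[S])/[S].
Equating: 35.3(Km+0.0864)/0.0864 = 188(Km+3.66)/3.66.
408.6·Km + 35.3 = 51.37·Km + 188, so (408.6 − 51.37)·Km = 188 − 35.3.
Km = 152.7/357.2 = 0.427 mM; then Vmax = 35.3(0.427+0.0864)/0.0864 = 210 nmol/s.

Km = 0.427 mM; Vmax = 210 nmol/s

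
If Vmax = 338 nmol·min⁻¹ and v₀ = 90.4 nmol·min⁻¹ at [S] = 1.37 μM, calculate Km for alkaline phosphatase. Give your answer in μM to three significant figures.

v/Vmax = 90.4/338 = 0.2675 = [S]/(Km+[S]).
So Km + [S] = [S]/0.2675 = 5.122 μM, giving Km = 5.122 − 1.37 = 3.75 μM.

3.75 μM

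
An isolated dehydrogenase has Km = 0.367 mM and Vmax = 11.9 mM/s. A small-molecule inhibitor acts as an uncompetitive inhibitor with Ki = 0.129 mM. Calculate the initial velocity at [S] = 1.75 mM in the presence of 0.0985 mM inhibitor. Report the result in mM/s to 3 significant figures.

6.03 mM/s

With α = 1 + [I]/Ki = 1 + 0.0985/0.129 = 1.764, the uncompetitive rate law is v = (Vmax/α)·[S] / (Km/α + [S]).
v = (11.9/1.764)×1.75 / (0.367/1.764 + 1.75) = 11.81/1.958 = 6.03 mM/s.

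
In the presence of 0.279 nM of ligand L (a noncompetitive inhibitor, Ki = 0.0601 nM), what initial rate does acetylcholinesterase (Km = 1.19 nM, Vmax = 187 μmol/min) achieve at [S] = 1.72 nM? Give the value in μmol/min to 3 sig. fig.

With α = 1 + [I]/Ki = 1 + 0.279/0.0601 = 5.642, the noncompetitive rate law is v = (Vmax/α)·[S] / (Km + [S]).
v = (187/5.642)×1.72 / (1.19 + 1.72) = 57.01/2.910 = 19.6 μmol/min.

19.6 μmol/min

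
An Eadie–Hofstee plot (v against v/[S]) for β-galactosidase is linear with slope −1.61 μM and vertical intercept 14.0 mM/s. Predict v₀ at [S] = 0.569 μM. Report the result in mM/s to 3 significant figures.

In the Eadie–Hofstee form v = Vmax − Km·(v/[S]), the slope is −Km and the intercept is Vmax, so Km = 1.61 μM and Vmax = 14.0 mM/s.
v = 14.0 × 0.569/(1.61 + 0.569) = 3.66 mM/s.

3.66 mM/s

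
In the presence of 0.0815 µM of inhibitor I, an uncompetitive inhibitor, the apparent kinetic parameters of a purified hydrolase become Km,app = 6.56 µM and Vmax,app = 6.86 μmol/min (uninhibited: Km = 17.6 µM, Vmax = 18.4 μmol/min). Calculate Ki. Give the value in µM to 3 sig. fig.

0.0484 µM

Uncompetitive: Vmax,app = Vmax/α (and Km,app = Km/α) with α = 1 + [I]/Ki.
α = Vmax/Vmax,app = 18.4/6.86 = 2.682.
Ki = [I]/(α − 1) = 0.0815/1.682 = 0.0484 µM.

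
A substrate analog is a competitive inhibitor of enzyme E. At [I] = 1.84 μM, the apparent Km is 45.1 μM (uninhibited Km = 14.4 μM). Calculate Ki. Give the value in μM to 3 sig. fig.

Competitive: Km,app = α·Km with α = 1 + [I]/Ki.
α = Km,app/Km = 45.1/14.4 = 3.132.
Since α = 1 + [I]/Ki, [I]/Ki = 3.132 − 1 = 2.132 and Ki = 1.84/2.132 = 0.863 μM.

0.863 μM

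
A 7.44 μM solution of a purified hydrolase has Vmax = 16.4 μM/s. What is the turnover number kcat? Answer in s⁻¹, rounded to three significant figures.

kcat = Vmax/[E]total = 16.4 μM/s / 7.44 μM = 2.20 s⁻¹.

2.20 s⁻¹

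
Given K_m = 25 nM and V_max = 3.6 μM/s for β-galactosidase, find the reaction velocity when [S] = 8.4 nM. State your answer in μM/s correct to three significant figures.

0.905 μM/s

v = Vmax·[S]/(Km + [S]) = 3.6 × 8.4 / (25 + 8.4)
  = 30.24 / 33.40 = 0.905 μM/s.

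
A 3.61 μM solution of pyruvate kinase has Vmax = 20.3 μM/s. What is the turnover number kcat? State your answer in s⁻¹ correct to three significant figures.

kcat = Vmax/[E]total = 20.3 μM/s / 3.61 μM = 5.62 s⁻¹.

5.62 s⁻¹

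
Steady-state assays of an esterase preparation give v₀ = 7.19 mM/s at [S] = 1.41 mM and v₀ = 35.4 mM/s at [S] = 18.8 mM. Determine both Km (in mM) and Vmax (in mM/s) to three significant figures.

From v = Vmax[S]/(Km+[S]), each point gives Vmax = v(Km+[S])/[S].
Equating: 7.19(Km+1.41)/1.41 = 35.4(Km+18.8)/18.8.
5.099·Km + 7.19 = 1.883·Km + 35.4, so (5.099 − 1.883)·Km = 35.4 − 7.19.
Km = 28.21/3.216 = 8.77 mM; then Vmax = 7.19(8.77+1.41)/1.41 = 51.9 mM/s.

Km = 8.77 mM; Vmax = 51.9 mM/s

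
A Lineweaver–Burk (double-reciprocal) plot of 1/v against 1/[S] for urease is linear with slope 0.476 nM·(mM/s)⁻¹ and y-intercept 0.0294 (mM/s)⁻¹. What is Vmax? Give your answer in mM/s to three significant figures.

The y-intercept of a Lineweaver–Burk plot equals 1/Vmax, so Vmax = 1/0.0294 = 34.0 mM/s.

34.0 mM/s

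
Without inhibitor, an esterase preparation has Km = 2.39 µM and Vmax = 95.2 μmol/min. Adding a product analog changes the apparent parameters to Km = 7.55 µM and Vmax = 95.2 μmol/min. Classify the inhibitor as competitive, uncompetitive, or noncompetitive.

competitive

Km increases (2.39 → 7.55 µM) while Vmax is unchanged — the hallmark of competitive inhibition.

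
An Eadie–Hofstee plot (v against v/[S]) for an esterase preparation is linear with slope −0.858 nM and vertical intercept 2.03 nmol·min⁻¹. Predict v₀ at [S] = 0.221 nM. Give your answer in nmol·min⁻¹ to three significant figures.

In the Eadie–Hofstee form v = Vmax − Km·(v/[S]), the slope is −Km and the intercept is Vmax, so Km = 0.858 nM and Vmax = 2.03 nmol·min⁻¹.
v = 2.03 × 0.221/(0.858 + 0.221) = 0.416 nmol·min⁻¹.

0.416 nmol·min⁻¹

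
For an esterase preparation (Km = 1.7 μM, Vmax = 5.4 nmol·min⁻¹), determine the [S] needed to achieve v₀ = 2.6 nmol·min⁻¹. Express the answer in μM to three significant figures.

Rearranging v = Vmax[S]/(Km+[S]) gives [S] = Km·v/(Vmax − v).
[S] = 1.7 × 2.6 / (5.4 − 2.6) = 4.420/2.800 = 1.58 μM.

1.58 μM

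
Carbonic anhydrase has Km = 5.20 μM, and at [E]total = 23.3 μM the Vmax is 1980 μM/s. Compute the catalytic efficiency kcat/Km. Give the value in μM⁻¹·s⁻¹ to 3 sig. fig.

16.3 μM⁻¹·s⁻¹

kcat = Vmax/[E]total = 1980/23.3 = 85.0 s⁻¹.
kcat/Km = 85.0/5.20 = 16.3 μM⁻¹·s⁻¹.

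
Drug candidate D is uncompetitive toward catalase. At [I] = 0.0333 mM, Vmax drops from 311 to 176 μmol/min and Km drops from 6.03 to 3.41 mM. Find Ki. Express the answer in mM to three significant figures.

Uncompetitive: Vmax,app = Vmax/α (and Km,app = Km/α) with α = 1 + [I]/Ki.
α = Vmax/Vmax,app = 311/176 = 1.767.
Since α = 1 + [I]/Ki, [I]/Ki = 1.767 − 1 = 0.7670 and Ki = 0.0333/0.7670 = 0.0434 mM.

0.0434 mM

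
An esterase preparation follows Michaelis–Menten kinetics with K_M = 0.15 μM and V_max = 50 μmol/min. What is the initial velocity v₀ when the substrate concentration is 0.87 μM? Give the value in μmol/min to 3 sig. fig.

42.6 μmol/min

v = Vmax·[S]/(Km + [S]) = 50 × 0.87 / (0.15 + 0.87)
  = 43.50 / 1.020 = 42.6 μmol/min.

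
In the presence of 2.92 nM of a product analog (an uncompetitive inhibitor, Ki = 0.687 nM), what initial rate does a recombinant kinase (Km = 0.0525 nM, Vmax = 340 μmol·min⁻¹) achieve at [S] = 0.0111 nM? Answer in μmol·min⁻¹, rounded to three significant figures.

α = 1 + [I]/Ki = 1 + 2.92/0.687 = 5.250.
For an uncompetitive inhibitor, both parameters are divided by α, giving Vmax/α and Km/α: Km,app = 0.0100 nM, Vmax,app = 64.8 μmol·min⁻¹.
v = Vmax,app·[S]/(Km,app + [S]) = 64.8 × 0.0111/(0.0100 + 0.0111) = 34.1 μmol·min⁻¹.

34.1 μmol·min⁻¹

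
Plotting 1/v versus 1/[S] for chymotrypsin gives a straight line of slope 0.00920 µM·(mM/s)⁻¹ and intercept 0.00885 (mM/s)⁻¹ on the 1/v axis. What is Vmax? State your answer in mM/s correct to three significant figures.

The y-intercept of a Lineweaver–Burk plot equals 1/Vmax, so Vmax = 1/0.00885 = 113 mM/s.

113 mM/s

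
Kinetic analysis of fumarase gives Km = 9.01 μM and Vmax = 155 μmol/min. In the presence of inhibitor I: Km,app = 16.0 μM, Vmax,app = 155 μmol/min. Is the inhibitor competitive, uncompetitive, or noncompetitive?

Km increases (9.01 → 16.0 μM) while Vmax is unchanged — the hallmark of competitive inhibition.

competitive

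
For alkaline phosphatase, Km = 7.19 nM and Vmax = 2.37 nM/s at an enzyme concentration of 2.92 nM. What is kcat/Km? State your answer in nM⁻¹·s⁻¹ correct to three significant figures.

0.113 nM⁻¹·s⁻¹

kcat = Vmax/[E]total = 2.37/2.92 = 0.812 s⁻¹.
kcat/Km = 0.812/7.19 = 0.113 nM⁻¹·s⁻¹.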